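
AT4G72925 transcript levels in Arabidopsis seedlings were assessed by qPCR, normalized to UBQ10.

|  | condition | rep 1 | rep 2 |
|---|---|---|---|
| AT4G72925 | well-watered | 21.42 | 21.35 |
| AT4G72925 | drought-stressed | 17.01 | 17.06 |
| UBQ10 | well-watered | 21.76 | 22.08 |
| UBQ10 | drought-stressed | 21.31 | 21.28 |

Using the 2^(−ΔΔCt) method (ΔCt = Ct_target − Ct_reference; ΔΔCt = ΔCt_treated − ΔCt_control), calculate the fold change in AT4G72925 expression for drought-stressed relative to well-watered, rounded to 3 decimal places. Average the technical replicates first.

13.223

Mean Ct: AT4G72925 well-watered 21.385; AT4G72925 drought-stressed 17.035; UBQ10 well-watered 21.920; UBQ10 drought-stressed 21.295
ΔCt(well-watered) = 21.385 − 21.920 = -0.535
ΔCt(drought-stressed) = 17.035 − 21.295 = -4.260
ΔΔCt = -4.260 − (-0.535) = -3.725
Fold change = 2^(−(-3.725)) = 2^3.725 = 13.2232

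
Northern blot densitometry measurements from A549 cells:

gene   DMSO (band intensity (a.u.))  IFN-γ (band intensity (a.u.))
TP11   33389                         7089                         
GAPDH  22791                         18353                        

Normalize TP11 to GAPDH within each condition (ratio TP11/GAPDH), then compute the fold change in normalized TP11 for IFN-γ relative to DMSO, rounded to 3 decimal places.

0.264

TP11/GAPDH (DMSO) = 33389 / 22791 = 1.465
TP11/GAPDH (IFN-γ) = 7089 / 18353 = 0.38626
Fold change = 0.38626 / 1.465 = 0.2637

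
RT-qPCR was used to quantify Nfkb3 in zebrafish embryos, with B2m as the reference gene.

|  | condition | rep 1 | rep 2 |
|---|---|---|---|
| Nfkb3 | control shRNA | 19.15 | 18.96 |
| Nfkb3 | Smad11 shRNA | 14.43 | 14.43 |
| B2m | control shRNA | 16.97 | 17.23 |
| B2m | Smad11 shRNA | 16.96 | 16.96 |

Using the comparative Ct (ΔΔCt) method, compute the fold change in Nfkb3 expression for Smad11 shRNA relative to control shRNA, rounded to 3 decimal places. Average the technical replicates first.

Mean Ct: Nfkb3 control shRNA 19.055; Nfkb3 Smad11 shRNA 14.430; B2m control shRNA 17.100; B2m Smad11 shRNA 16.960
ΔCt(control shRNA) = 19.055 − 17.100 = 1.955
ΔCt(Smad11 shRNA) = 14.430 − 16.960 = -2.530
ΔΔCt = -2.530 − 1.955 = -4.485
Fold change = 2^(−(-4.485)) = 2^4.485 = 22.3934

22.393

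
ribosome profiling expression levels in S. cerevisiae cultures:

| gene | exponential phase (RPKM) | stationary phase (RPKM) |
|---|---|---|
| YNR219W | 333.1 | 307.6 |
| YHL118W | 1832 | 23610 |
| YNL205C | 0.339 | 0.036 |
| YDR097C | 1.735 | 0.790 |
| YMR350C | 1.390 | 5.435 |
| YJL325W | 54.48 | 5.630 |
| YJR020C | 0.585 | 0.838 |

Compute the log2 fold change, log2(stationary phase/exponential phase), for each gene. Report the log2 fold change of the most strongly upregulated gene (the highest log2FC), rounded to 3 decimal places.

log2(307.6/333.1) = -0.115  (YNR219W)
log2(23610/1832) = 3.688  (YHL118W)
log2(0.036/0.339) = -3.235  (YNL205C)
log2(0.790/1.735) = -1.135  (YDR097C)
log2(5.435/1.390) = 1.967  (YMR350C)
log2(5.630/54.48) = -3.275  (YJL325W)
log2(0.838/0.585) = 0.519  (YJR020C)
YHL118W is most strongly upregulated.

3.688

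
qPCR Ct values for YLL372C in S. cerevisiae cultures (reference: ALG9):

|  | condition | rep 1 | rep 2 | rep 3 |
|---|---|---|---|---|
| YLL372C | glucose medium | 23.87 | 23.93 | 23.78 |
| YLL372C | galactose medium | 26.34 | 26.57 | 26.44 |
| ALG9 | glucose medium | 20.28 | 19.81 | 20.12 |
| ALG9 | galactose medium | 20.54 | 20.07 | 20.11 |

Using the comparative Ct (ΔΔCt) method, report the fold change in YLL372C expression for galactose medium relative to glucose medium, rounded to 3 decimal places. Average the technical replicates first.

0.187

Mean Ct: YLL372C glucose medium 23.860; YLL372C galactose medium 26.450; ALG9 glucose medium 20.070; ALG9 galactose medium 20.240
ΔCt(glucose medium) = 23.860 − 20.070 = 3.790
ΔCt(galactose medium) = 26.450 − 20.240 = 6.210
ΔΔCt = 6.210 − 3.790 = 2.420
Fold change = 2^(−2.420) = 0.1869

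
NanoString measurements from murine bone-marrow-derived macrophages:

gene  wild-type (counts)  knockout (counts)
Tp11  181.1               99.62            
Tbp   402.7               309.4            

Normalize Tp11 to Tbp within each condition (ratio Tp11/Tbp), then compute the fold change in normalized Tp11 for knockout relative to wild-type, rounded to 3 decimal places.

0.716

Tp11/Tbp (wild-type) = 181.1 / 402.7 = 0.44971
Tp11/Tbp (knockout) = 99.62 / 309.4 = 0.32198
Fold change = 0.32198 / 0.44971 = 0.7160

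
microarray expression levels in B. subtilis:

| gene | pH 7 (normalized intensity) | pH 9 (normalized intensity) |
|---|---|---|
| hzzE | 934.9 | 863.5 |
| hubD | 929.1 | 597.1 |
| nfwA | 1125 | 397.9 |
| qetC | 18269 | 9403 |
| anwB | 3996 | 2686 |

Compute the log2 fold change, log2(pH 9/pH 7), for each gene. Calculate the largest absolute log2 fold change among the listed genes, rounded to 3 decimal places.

log2(863.5/934.9) = -0.115  (hzzE)
log2(597.1/929.1) = -0.638  (hubD)
log2(397.9/1125) = -1.499  (nfwA)
log2(9403/18269) = -0.958  (qetC)
log2(2686/3996) = -0.573  (anwB)
The largest magnitude belongs to nfwA.

1.499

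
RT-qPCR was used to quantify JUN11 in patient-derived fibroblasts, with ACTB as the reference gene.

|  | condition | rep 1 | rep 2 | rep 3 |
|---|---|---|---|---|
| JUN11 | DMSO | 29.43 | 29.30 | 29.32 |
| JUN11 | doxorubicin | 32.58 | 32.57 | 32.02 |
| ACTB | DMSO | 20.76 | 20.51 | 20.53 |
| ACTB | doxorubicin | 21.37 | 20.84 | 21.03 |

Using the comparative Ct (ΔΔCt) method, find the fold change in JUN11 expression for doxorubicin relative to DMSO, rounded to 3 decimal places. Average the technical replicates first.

Mean Ct: JUN11 DMSO 29.350; JUN11 doxorubicin 32.390; ACTB DMSO 20.600; ACTB doxorubicin 21.080
ΔCt(DMSO) = 29.350 − 20.600 = 8.750
ΔCt(doxorubicin) = 32.390 − 21.080 = 11.310
ΔΔCt = 11.310 − 8.750 = 2.560
Fold change = 2^(−2.560) = 0.1696

0.170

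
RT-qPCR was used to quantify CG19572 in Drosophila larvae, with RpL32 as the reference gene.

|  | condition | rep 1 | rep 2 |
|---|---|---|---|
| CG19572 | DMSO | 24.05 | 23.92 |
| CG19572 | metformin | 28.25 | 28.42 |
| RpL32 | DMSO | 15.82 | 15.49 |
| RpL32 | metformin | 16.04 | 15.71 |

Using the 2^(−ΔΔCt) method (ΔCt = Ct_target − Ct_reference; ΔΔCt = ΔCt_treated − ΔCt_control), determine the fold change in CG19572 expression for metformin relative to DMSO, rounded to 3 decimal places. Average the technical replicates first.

0.057

Mean Ct: CG19572 DMSO 23.985; CG19572 metformin 28.335; RpL32 DMSO 15.655; RpL32 metformin 15.875
ΔCt(DMSO) = 23.985 − 15.655 = 8.330
ΔCt(metformin) = 28.335 − 15.875 = 12.460
ΔΔCt = 12.460 − 8.330 = 4.130
Fold change = 2^(−4.130) = 0.0571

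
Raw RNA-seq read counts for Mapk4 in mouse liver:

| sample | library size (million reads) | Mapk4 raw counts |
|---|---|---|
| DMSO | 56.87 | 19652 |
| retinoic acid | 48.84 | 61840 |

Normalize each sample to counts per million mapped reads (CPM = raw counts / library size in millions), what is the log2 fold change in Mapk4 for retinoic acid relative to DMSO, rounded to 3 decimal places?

CPM(DMSO) = 19652 / 56.87 = 345.5600
CPM(retinoic acid) = 61840 / 48.84 = 1266.1753
Fold change = 1266.1753 / 345.5600 = 3.66413
log2(3.66413) = 1.8735

1.873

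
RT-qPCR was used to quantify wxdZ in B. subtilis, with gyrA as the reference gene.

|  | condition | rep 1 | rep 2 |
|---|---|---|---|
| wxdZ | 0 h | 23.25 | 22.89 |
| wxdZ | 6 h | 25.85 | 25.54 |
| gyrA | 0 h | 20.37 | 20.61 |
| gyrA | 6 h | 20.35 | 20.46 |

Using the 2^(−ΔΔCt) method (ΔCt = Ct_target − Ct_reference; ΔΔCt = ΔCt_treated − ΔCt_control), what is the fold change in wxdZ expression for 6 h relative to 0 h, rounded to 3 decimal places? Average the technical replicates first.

0.153

Mean Ct: wxdZ 0 h 23.070; wxdZ 6 h 25.695; gyrA 0 h 20.490; gyrA 6 h 20.405
ΔCt(0 h) = 23.070 − 20.490 = 2.580
ΔCt(6 h) = 25.695 − 20.405 = 5.290
ΔΔCt = 5.290 − 2.580 = 2.710
Fold change = 2^(−2.710) = 0.1528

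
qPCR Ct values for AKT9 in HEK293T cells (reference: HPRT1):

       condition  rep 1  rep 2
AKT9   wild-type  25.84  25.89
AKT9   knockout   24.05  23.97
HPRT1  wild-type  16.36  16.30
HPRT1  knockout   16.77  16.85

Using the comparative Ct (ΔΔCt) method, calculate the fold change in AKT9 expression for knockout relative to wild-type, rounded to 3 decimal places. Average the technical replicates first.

5.046

Mean Ct: AKT9 wild-type 25.865; AKT9 knockout 24.010; HPRT1 wild-type 16.330; HPRT1 knockout 16.810
ΔCt(wild-type) = 25.865 − 16.330 = 9.535
ΔCt(knockout) = 24.010 − 16.810 = 7.200
ΔΔCt = 7.200 − 9.535 = -2.335
Fold change = 2^(−(-2.335)) = 2^2.335 = 5.0455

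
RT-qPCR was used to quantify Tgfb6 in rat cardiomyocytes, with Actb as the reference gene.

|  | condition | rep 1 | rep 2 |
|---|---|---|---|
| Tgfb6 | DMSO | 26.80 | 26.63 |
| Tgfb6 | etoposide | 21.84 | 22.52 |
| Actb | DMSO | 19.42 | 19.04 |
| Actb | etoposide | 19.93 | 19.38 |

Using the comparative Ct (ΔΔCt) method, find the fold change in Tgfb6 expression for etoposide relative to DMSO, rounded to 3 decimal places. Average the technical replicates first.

Mean Ct: Tgfb6 DMSO 26.715; Tgfb6 etoposide 22.180; Actb DMSO 19.230; Actb etoposide 19.655
ΔCt(DMSO) = 26.715 − 19.230 = 7.485
ΔCt(etoposide) = 22.180 − 19.655 = 2.525
ΔΔCt = 2.525 − 7.485 = -4.960
Fold change = 2^(−(-4.960)) = 2^4.960 = 31.1250

31.125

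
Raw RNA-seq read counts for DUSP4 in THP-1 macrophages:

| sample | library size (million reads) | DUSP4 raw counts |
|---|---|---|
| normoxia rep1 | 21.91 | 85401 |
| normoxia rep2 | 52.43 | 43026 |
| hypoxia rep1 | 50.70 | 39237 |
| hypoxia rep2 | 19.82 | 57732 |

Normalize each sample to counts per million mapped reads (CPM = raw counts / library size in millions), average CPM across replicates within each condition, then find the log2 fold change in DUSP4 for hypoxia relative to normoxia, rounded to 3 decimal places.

CPM(normoxia rep1) = 85401 / 21.91 = 3897.8092
CPM(normoxia rep2) = 43026 / 52.43 = 820.6370
CPM(hypoxia rep1) = 39237 / 50.70 = 773.9053
CPM(hypoxia rep2) = 57732 / 19.82 = 2912.8153
mean CPM(normoxia) = 2359.2231; mean CPM(hypoxia) = 1843.3603
Fold change = 1843.3603 / 2359.2231 = 0.78134
log2(0.78134) = -0.3560

-0.356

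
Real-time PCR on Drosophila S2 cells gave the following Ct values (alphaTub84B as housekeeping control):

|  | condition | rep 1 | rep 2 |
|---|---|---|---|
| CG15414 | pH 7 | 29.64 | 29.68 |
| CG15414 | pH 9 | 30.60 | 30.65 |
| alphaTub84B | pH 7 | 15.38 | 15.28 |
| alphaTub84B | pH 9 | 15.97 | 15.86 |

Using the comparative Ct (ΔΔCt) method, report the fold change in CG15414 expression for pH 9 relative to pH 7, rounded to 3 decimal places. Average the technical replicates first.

0.768

Mean Ct: CG15414 pH 7 29.660; CG15414 pH 9 30.625; alphaTub84B pH 7 15.330; alphaTub84B pH 9 15.915
ΔCt(pH 7) = 29.660 − 15.330 = 14.330
ΔCt(pH 9) = 30.625 − 15.915 = 14.710
ΔΔCt = 14.710 − 14.330 = 0.380
Fold change = 2^(−0.380) = 0.7684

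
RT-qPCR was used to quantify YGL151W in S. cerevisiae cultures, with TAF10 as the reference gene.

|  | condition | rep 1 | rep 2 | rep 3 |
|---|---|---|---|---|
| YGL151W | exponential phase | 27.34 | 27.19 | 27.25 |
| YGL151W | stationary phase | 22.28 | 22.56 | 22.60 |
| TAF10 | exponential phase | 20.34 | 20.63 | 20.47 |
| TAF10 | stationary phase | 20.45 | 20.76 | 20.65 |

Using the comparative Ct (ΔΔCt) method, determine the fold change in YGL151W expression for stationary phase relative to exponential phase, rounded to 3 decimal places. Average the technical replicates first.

30.274

Mean Ct: YGL151W exponential phase 27.260; YGL151W stationary phase 22.480; TAF10 exponential phase 20.480; TAF10 stationary phase 20.620
ΔCt(exponential phase) = 27.260 − 20.480 = 6.780
ΔCt(stationary phase) = 22.480 − 20.620 = 1.860
ΔΔCt = 1.860 − 6.780 = -4.920
Fold change = 2^(−(-4.920)) = 2^4.920 = 30.2738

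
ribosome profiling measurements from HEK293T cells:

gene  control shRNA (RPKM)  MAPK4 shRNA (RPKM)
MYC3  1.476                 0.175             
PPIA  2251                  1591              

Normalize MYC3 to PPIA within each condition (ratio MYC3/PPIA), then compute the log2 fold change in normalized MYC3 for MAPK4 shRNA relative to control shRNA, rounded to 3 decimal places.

MYC3/PPIA (control shRNA) = 1.476 / 2251 = 0.00065571
MYC3/PPIA (MAPK4 shRNA) = 0.175 / 1591 = 0.00010999
Fold change = 0.00010999 / 0.00065571 = 0.1677
log2(0.1677) = -2.5756

-2.576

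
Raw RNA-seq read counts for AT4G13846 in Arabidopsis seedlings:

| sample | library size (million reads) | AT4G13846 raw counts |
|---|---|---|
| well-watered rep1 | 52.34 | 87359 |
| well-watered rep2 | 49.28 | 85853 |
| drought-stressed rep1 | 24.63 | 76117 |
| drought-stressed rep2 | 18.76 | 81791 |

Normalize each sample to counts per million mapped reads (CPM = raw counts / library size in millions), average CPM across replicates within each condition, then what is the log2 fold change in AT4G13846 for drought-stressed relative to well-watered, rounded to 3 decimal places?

1.127

CPM(well-watered rep1) = 87359 / 52.34 = 1669.0676
CPM(well-watered rep2) = 85853 / 49.28 = 1742.1469
CPM(drought-stressed rep1) = 76117 / 24.63 = 3090.4182
CPM(drought-stressed rep2) = 81791 / 18.76 = 4359.8614
mean CPM(well-watered) = 1705.6073; mean CPM(drought-stressed) = 3725.1398
Fold change = 3725.1398 / 1705.6073 = 2.18405
log2(2.18405) = 1.1270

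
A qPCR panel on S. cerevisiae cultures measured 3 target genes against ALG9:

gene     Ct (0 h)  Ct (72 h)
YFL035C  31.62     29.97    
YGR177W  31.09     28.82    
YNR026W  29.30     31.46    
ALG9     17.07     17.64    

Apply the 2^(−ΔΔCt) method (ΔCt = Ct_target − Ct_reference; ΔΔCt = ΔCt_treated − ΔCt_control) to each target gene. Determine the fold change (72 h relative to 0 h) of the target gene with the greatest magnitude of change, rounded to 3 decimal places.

YFL035C: ΔΔCt = (29.97−17.64) − (31.62−17.07) = 12.33 − 14.55 = -2.22; fold change = 2^2.22 = 4.659
YGR177W: ΔΔCt = (28.82−17.64) − (31.09−17.07) = 11.18 − 14.02 = -2.84; fold change = 2^2.84 = 7.160
YNR026W: ΔΔCt = (31.46−17.64) − (29.30−17.07) = 13.82 − 12.23 = 1.59; fold change = 2^-1.59 = 0.332
YGR177W has the largest |ΔΔCt| = 2.84.

7.160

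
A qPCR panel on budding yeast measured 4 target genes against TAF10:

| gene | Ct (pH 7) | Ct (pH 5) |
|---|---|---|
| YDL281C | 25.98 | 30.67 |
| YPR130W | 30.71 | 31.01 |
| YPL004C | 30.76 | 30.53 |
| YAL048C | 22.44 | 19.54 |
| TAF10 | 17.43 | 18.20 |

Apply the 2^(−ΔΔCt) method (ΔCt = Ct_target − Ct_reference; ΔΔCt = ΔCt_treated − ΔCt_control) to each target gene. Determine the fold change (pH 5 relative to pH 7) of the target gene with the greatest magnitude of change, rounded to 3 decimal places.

YDL281C: ΔΔCt = (30.67−18.20) − (25.98−17.43) = 12.47 − 8.55 = 3.92; fold change = 2^-3.92 = 0.066
YPR130W: ΔΔCt = (31.01−18.20) − (30.71−17.43) = 12.81 − 13.28 = -0.47; fold change = 2^0.47 = 1.385
YPL004C: ΔΔCt = (30.53−18.20) − (30.76−17.43) = 12.33 − 13.33 = -1.00; fold change = 2^1.00 = 2.000
YAL048C: ΔΔCt = (19.54−18.20) − (22.44−17.43) = 1.34 − 5.01 = -3.67; fold change = 2^3.67 = 12.729
YDL281C has the largest |ΔΔCt| = 3.92.

0.066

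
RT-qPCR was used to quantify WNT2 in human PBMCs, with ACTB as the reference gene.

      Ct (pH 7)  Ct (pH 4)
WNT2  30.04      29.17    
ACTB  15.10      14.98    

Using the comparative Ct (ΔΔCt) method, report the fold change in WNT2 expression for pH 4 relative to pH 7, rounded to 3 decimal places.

ΔCt(pH 7) = 30.040 − 15.100 = 14.940
ΔCt(pH 4) = 29.170 − 14.980 = 14.190
ΔΔCt = 14.190 − 14.940 = -0.750
Fold change = 2^(−(-0.750)) = 2^0.750 = 1.6818

1.682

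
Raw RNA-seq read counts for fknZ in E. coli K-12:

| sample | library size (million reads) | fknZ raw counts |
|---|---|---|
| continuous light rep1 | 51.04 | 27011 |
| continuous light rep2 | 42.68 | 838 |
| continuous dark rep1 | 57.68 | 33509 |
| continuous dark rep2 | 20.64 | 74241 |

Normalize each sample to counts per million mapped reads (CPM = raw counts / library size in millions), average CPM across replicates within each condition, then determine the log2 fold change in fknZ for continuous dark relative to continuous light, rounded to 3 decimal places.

CPM(continuous light rep1) = 27011 / 51.04 = 529.2124
CPM(continuous light rep2) = 838 / 42.68 = 19.6345
CPM(continuous dark rep1) = 33509 / 57.68 = 580.9466
CPM(continuous dark rep2) = 74241 / 20.64 = 3596.9477
mean CPM(continuous light) = 274.4234; mean CPM(continuous dark) = 2088.9471
Fold change = 2088.9471 / 274.4234 = 7.61213
log2(7.61213) = 2.9283

2.928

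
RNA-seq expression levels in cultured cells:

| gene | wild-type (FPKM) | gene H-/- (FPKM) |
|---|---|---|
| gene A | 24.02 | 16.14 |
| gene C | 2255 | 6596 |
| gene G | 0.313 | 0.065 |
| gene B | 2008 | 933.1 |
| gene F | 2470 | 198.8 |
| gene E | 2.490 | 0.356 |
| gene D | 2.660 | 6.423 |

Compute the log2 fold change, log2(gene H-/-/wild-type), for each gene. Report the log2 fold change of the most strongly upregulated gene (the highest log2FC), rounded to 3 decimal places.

log2(16.14/24.02) = -0.574  (gene A)
log2(6596/2255) = 1.548  (gene C)
log2(0.065/0.313) = -2.268  (gene G)
log2(933.1/2008) = -1.106  (gene B)
log2(198.8/2470) = -3.635  (gene F)
log2(0.356/2.490) = -2.806  (gene E)
log2(6.423/2.660) = 1.272  (gene D)
gene C is most strongly upregulated.

1.548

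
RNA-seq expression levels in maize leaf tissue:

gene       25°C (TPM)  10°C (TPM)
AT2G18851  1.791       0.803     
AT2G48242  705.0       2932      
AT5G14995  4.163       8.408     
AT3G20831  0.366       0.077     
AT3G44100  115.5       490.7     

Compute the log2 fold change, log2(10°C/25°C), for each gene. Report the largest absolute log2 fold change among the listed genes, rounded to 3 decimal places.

2.249

log2(0.803/1.791) = -1.157  (AT2G18851)
log2(2932/705.0) = 2.056  (AT2G48242)
log2(8.408/4.163) = 1.014  (AT5G14995)
log2(0.077/0.366) = -2.249  (AT3G20831)
log2(490.7/115.5) = 2.087  (AT3G44100)
The largest magnitude belongs to AT3G20831.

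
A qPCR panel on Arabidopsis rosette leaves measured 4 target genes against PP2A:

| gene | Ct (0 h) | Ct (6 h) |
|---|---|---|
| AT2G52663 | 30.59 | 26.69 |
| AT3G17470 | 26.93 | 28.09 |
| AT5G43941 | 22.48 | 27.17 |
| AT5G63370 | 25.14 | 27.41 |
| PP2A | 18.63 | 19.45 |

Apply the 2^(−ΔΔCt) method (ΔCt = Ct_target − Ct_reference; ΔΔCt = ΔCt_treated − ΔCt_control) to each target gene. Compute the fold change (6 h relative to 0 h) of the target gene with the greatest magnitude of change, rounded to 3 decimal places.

26.355

AT2G52663: ΔΔCt = (26.69−19.45) − (30.59−18.63) = 7.24 − 11.96 = -4.72; fold change = 2^4.72 = 26.355
AT3G17470: ΔΔCt = (28.09−19.45) − (26.93−18.63) = 8.64 − 8.30 = 0.34; fold change = 2^-0.34 = 0.790
AT5G43941: ΔΔCt = (27.17−19.45) − (22.48−18.63) = 7.72 − 3.85 = 3.87; fold change = 2^-3.87 = 0.068
AT5G63370: ΔΔCt = (27.41−19.45) − (25.14−18.63) = 7.96 − 6.51 = 1.45; fold change = 2^-1.45 = 0.366
AT2G52663 has the largest |ΔΔCt| = 4.72.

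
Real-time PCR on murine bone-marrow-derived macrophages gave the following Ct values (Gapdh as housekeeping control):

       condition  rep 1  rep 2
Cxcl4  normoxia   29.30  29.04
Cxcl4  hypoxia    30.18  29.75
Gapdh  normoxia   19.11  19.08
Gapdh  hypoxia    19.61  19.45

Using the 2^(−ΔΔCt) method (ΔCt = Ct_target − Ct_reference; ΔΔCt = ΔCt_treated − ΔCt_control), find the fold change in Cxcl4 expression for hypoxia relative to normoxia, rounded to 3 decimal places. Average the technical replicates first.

0.779

Mean Ct: Cxcl4 normoxia 29.170; Cxcl4 hypoxia 29.965; Gapdh normoxia 19.095; Gapdh hypoxia 19.530
ΔCt(normoxia) = 29.170 − 19.095 = 10.075
ΔCt(hypoxia) = 29.965 − 19.530 = 10.435
ΔΔCt = 10.435 − 10.075 = 0.360
Fold change = 2^(−0.360) = 0.7792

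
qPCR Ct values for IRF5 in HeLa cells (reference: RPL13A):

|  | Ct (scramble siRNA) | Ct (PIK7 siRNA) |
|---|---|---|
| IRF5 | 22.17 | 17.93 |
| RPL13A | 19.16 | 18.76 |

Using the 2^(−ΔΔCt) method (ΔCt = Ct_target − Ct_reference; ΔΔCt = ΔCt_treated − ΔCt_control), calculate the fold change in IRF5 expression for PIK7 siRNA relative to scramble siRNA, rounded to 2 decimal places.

14.32

ΔCt(scramble siRNA) = 22.170 − 19.160 = 3.010
ΔCt(PIK7 siRNA) = 17.930 − 18.760 = -0.830
ΔΔCt = -0.830 − 3.010 = -3.840
Fold change = 2^(−(-3.840)) = 2^3.840 = 14.320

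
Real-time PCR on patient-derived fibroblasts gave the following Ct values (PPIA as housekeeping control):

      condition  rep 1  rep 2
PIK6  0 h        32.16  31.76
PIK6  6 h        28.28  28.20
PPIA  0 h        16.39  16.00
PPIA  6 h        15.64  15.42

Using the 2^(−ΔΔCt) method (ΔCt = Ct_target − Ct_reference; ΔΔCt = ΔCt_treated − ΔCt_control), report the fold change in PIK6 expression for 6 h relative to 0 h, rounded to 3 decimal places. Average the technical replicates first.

Mean Ct: PIK6 0 h 31.960; PIK6 6 h 28.240; PPIA 0 h 16.195; PPIA 6 h 15.530
ΔCt(0 h) = 31.960 − 16.195 = 15.765
ΔCt(6 h) = 28.240 − 15.530 = 12.710
ΔΔCt = 12.710 − 15.765 = -3.055
Fold change = 2^(−(-3.055)) = 2^3.055 = 8.3109

8.311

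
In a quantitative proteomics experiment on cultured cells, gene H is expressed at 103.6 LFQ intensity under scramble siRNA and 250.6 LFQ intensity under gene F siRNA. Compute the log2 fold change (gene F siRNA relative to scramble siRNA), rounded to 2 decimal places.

Fold change = 250.6 / 103.6 = 2.4189
log2(2.4189) = 1.274

1.27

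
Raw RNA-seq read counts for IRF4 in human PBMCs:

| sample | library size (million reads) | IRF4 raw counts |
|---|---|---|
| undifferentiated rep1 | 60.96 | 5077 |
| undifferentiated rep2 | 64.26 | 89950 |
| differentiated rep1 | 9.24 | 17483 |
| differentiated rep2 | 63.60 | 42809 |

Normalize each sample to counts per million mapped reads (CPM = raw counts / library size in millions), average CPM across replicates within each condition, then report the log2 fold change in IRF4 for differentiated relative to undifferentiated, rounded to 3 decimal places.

0.790

CPM(undifferentiated rep1) = 5077 / 60.96 = 83.2841
CPM(undifferentiated rep2) = 89950 / 64.26 = 1399.7821
CPM(differentiated rep1) = 17483 / 9.24 = 1892.0996
CPM(differentiated rep2) = 42809 / 63.60 = 673.0975
mean CPM(undifferentiated) = 741.5331; mean CPM(differentiated) = 1282.5985
Fold change = 1282.5985 / 741.5331 = 1.72966
log2(1.72966) = 0.7905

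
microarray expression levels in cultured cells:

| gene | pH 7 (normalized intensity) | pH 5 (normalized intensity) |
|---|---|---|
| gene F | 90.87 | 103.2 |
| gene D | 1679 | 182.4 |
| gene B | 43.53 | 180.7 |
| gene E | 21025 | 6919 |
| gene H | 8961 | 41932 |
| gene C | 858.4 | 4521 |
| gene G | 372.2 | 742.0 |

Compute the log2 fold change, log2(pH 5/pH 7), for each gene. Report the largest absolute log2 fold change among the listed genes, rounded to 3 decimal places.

log2(103.2/90.87) = 0.184  (gene F)
log2(182.4/1679) = -3.202  (gene D)
log2(180.7/43.53) = 2.054  (gene B)
log2(6919/21025) = -1.603  (gene E)
log2(41932/8961) = 2.226  (gene H)
log2(4521/858.4) = 2.397  (gene C)
log2(742.0/372.2) = 0.995  (gene G)
The largest magnitude belongs to gene D.

3.202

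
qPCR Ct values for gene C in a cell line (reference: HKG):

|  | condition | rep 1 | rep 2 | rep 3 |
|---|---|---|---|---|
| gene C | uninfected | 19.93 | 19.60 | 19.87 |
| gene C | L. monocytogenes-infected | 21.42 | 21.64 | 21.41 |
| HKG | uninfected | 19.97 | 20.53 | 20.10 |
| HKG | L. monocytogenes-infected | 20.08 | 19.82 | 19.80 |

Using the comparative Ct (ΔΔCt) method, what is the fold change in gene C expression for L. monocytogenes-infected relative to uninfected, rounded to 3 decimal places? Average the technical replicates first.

0.252

Mean Ct: gene C uninfected 19.800; gene C L. monocytogenes-infected 21.490; HKG uninfected 20.200; HKG L. monocytogenes-infected 19.900
ΔCt(uninfected) = 19.800 − 20.200 = -0.400
ΔCt(L. monocytogenes-infected) = 21.490 − 19.900 = 1.590
ΔΔCt = 1.590 − (-0.400) = 1.990
Fold change = 2^(−1.990) = 0.2517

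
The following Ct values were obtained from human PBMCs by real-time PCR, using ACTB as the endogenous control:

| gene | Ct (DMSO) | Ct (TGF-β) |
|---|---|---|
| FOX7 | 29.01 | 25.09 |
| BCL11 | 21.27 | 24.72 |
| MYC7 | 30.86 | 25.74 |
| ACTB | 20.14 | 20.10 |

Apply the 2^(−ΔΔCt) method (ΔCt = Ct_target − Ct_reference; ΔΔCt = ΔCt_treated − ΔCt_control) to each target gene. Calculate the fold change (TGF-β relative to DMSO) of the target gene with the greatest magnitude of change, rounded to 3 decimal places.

33.825

FOX7: ΔΔCt = (25.09−20.10) − (29.01−20.14) = 4.99 − 8.87 = -3.88; fold change = 2^3.88 = 14.723
BCL11: ΔΔCt = (24.72−20.10) − (21.27−20.14) = 4.62 − 1.13 = 3.49; fold change = 2^-3.49 = 0.089
MYC7: ΔΔCt = (25.74−20.10) − (30.86−20.14) = 5.64 − 10.72 = -5.08; fold change = 2^5.08 = 33.825
MYC7 has the largest |ΔΔCt| = 5.08.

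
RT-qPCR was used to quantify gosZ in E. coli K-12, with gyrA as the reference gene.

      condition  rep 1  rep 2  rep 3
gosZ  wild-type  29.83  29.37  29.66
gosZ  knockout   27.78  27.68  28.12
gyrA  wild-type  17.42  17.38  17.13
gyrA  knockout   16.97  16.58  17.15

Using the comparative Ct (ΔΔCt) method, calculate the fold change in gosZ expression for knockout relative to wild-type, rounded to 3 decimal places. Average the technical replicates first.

2.549

Mean Ct: gosZ wild-type 29.620; gosZ knockout 27.860; gyrA wild-type 17.310; gyrA knockout 16.900
ΔCt(wild-type) = 29.620 − 17.310 = 12.310
ΔCt(knockout) = 27.860 − 16.900 = 10.960
ΔΔCt = 10.960 − 12.310 = -1.350
Fold change = 2^(−(-1.350)) = 2^1.350 = 2.5491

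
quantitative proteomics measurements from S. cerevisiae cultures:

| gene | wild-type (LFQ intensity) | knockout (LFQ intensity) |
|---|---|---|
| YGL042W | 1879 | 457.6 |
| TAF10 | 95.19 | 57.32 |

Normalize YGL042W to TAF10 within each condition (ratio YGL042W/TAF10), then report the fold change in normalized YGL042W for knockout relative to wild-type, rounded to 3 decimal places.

YGL042W/TAF10 (wild-type) = 1879 / 95.19 = 19.739
YGL042W/TAF10 (knockout) = 457.6 / 57.32 = 7.9833
Fold change = 7.9833 / 19.739 = 0.4044

0.404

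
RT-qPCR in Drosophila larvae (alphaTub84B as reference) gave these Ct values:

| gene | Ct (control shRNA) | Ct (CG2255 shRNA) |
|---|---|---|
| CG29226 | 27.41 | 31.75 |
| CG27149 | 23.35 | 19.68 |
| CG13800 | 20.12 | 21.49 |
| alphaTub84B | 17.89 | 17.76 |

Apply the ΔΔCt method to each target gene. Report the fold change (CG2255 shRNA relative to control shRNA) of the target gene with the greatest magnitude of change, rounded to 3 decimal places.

CG29226: ΔΔCt = (31.75−17.76) − (27.41−17.89) = 13.99 − 9.52 = 4.47; fold change = 2^-4.47 = 0.045
CG27149: ΔΔCt = (19.68−17.76) − (23.35−17.89) = 1.92 − 5.46 = -3.54; fold change = 2^3.54 = 11.632
CG13800: ΔΔCt = (21.49−17.76) − (20.12−17.89) = 3.73 − 2.23 = 1.50; fold change = 2^-1.50 = 0.354
CG29226 has the largest |ΔΔCt| = 4.47.

0.045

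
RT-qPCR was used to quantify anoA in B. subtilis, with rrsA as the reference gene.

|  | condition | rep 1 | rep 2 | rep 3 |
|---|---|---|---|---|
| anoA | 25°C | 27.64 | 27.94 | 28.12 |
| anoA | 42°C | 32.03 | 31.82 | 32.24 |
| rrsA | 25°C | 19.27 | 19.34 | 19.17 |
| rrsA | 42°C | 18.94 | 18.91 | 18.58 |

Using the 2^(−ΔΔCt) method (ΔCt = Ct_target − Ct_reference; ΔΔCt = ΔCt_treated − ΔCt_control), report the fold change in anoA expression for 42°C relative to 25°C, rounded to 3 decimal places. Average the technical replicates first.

0.042

Mean Ct: anoA 25°C 27.900; anoA 42°C 32.030; rrsA 25°C 19.260; rrsA 42°C 18.810
ΔCt(25°C) = 27.900 − 19.260 = 8.640
ΔCt(42°C) = 32.030 − 18.810 = 13.220
ΔΔCt = 13.220 − 8.640 = 4.580
Fold change = 2^(−4.580) = 0.0418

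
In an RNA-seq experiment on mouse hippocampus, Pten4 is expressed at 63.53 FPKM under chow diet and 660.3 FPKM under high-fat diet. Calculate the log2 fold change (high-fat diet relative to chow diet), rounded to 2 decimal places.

Fold change = 660.3 / 63.53 = 10.3935
log2(10.3935) = 3.378

3.38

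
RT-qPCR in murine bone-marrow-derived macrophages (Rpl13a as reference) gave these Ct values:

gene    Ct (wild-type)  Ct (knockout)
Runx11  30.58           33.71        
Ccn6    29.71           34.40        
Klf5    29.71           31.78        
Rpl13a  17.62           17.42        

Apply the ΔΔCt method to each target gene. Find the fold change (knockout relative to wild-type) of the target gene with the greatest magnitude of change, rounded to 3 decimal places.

Runx11: ΔΔCt = (33.71−17.42) − (30.58−17.62) = 16.29 − 12.96 = 3.33; fold change = 2^-3.33 = 0.099
Ccn6: ΔΔCt = (34.40−17.42) − (29.71−17.62) = 16.98 − 12.09 = 4.89; fold change = 2^-4.89 = 0.034
Klf5: ΔΔCt = (31.78−17.42) − (29.71−17.62) = 14.36 − 12.09 = 2.27; fold change = 2^-2.27 = 0.207
Ccn6 has the largest |ΔΔCt| = 4.89.

0.034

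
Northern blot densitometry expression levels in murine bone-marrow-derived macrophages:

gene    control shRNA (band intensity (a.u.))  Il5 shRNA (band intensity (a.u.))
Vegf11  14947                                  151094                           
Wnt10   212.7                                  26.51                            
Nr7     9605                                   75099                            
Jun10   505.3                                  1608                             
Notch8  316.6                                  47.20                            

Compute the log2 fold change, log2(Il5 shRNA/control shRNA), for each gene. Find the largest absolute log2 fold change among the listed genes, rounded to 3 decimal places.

log2(151094/14947) = 3.338  (Vegf11)
log2(26.51/212.7) = -3.004  (Wnt10)
log2(75099/9605) = 2.967  (Nr7)
log2(1608/505.3) = 1.670  (Jun10)
log2(47.20/316.6) = -2.746  (Notch8)
The largest magnitude belongs to Vegf11.

3.338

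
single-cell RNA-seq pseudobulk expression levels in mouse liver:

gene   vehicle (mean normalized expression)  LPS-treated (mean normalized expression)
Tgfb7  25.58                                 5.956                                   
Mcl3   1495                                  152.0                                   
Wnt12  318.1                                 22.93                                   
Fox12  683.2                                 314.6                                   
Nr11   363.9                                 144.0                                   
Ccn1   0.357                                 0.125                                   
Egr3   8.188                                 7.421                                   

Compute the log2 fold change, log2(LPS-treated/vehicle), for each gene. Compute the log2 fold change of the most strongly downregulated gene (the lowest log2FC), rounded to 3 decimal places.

log2(5.956/25.58) = -2.103  (Tgfb7)
log2(152.0/1495) = -3.298  (Mcl3)
log2(22.93/318.1) = -3.794  (Wnt12)
log2(314.6/683.2) = -1.119  (Fox12)
log2(144.0/363.9) = -1.337  (Nr11)
log2(0.125/0.357) = -1.514  (Ccn1)
log2(7.421/8.188) = -0.142  (Egr3)
Wnt12 is most strongly downregulated.

-3.794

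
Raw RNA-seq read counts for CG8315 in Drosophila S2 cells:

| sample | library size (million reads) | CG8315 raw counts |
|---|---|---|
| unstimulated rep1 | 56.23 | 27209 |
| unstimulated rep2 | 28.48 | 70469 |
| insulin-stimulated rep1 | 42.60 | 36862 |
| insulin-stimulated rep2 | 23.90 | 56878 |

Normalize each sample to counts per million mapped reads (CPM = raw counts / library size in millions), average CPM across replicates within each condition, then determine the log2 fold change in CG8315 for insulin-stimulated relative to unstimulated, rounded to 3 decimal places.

CPM(unstimulated rep1) = 27209 / 56.23 = 483.8876
CPM(unstimulated rep2) = 70469 / 28.48 = 2474.3329
CPM(insulin-stimulated rep1) = 36862 / 42.60 = 865.3052
CPM(insulin-stimulated rep2) = 56878 / 23.90 = 2379.8326
mean CPM(unstimulated) = 1479.1102; mean CPM(insulin-stimulated) = 1622.5689
Fold change = 1622.5689 / 1479.1102 = 1.09699
log2(1.09699) = 0.1336

0.134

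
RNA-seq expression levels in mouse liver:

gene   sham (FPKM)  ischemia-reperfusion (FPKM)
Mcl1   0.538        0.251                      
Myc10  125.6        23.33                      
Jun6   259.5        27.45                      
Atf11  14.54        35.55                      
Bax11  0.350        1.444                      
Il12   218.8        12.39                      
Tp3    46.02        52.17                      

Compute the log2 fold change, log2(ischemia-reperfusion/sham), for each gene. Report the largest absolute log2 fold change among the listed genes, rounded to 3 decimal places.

log2(0.251/0.538) = -1.100  (Mcl1)
log2(23.33/125.6) = -2.429  (Myc10)
log2(27.45/259.5) = -3.241  (Jun6)
log2(35.55/14.54) = 1.290  (Atf11)
log2(1.444/0.350) = 2.045  (Bax11)
log2(12.39/218.8) = -4.142  (Il12)
log2(52.17/46.02) = 0.181  (Tp3)
The largest magnitude belongs to Il12.

4.142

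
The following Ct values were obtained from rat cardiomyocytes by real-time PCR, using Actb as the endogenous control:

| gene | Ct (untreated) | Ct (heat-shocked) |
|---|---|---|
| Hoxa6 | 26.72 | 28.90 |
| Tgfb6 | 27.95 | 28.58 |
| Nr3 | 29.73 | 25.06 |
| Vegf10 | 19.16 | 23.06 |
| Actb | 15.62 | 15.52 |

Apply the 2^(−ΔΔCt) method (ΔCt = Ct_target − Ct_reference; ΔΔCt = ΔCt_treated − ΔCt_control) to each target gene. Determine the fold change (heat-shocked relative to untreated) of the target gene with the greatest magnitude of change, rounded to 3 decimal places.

23.752

Hoxa6: ΔΔCt = (28.90−15.52) − (26.72−15.62) = 13.38 − 11.10 = 2.28; fold change = 2^-2.28 = 0.206
Tgfb6: ΔΔCt = (28.58−15.52) − (27.95−15.62) = 13.06 − 12.33 = 0.73; fold change = 2^-0.73 = 0.603
Nr3: ΔΔCt = (25.06−15.52) − (29.73−15.62) = 9.54 − 14.11 = -4.57; fold change = 2^4.57 = 23.752
Vegf10: ΔΔCt = (23.06−15.52) − (19.16−15.62) = 7.54 − 3.54 = 4.00; fold change = 2^-4.00 = 0.062
Nr3 has the largest |ΔΔCt| = 4.57.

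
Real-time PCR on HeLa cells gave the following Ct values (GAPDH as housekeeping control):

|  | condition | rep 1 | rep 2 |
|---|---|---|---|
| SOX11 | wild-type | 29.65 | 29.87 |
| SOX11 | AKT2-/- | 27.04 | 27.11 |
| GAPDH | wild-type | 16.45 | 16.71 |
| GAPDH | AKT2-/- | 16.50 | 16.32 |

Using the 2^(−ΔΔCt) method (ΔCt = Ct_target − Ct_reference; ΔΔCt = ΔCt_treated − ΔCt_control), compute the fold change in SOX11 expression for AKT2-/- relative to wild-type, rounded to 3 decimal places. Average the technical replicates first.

Mean Ct: SOX11 wild-type 29.760; SOX11 AKT2-/- 27.075; GAPDH wild-type 16.580; GAPDH AKT2-/- 16.410
ΔCt(wild-type) = 29.760 − 16.580 = 13.180
ΔCt(AKT2-/-) = 27.075 − 16.410 = 10.665
ΔΔCt = 10.665 − 13.180 = -2.515
Fold change = 2^(−(-2.515)) = 2^2.515 = 5.7160

5.716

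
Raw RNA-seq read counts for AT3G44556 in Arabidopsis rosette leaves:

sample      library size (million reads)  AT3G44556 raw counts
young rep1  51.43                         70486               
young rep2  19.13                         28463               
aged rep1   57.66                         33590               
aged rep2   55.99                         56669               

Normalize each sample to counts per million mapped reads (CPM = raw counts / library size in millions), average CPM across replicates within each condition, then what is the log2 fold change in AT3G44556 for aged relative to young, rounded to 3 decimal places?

CPM(young rep1) = 70486 / 51.43 = 1370.5230
CPM(young rep2) = 28463 / 19.13 = 1487.8725
CPM(aged rep1) = 33590 / 57.66 = 582.5529
CPM(aged rep2) = 56669 / 55.99 = 1012.1272
mean CPM(young) = 1429.1977; mean CPM(aged) = 797.3400
Fold change = 797.3400 / 1429.1977 = 0.55789
log2(0.55789) = -0.8419

-0.842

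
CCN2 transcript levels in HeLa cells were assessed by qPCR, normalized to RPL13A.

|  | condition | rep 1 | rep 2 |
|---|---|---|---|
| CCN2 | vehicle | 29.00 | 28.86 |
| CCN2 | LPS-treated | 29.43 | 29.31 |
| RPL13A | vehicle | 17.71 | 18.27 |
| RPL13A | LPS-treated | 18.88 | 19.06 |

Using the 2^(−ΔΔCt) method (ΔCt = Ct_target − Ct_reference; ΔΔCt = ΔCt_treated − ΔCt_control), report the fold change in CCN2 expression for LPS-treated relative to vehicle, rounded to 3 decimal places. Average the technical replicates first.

1.454

Mean Ct: CCN2 vehicle 28.930; CCN2 LPS-treated 29.370; RPL13A vehicle 17.990; RPL13A LPS-treated 18.970
ΔCt(vehicle) = 28.930 − 17.990 = 10.940
ΔCt(LPS-treated) = 29.370 − 18.970 = 10.400
ΔΔCt = 10.400 − 10.940 = -0.540
Fold change = 2^(−(-0.540)) = 2^0.540 = 1.4540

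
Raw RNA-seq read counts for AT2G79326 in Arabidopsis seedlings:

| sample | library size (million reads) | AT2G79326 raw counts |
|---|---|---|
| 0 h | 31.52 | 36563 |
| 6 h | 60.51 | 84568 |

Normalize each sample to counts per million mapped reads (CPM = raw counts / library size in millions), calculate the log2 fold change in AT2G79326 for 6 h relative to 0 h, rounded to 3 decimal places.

0.269

CPM(0 h) = 36563 / 31.52 = 1159.9937
CPM(6 h) = 84568 / 60.51 = 1397.5872
Fold change = 1397.5872 / 1159.9937 = 1.20482
log2(1.20482) = 0.2688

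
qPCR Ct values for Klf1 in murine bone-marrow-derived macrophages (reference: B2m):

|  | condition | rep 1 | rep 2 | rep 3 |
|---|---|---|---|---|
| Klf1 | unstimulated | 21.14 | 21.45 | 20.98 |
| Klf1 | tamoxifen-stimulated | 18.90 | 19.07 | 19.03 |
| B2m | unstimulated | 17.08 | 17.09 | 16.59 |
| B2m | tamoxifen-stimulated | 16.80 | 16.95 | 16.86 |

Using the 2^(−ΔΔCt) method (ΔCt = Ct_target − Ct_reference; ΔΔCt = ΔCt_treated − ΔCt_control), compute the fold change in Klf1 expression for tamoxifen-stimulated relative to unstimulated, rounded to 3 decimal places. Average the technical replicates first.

Mean Ct: Klf1 unstimulated 21.190; Klf1 tamoxifen-stimulated 19.000; B2m unstimulated 16.920; B2m tamoxifen-stimulated 16.870
ΔCt(unstimulated) = 21.190 − 16.920 = 4.270
ΔCt(tamoxifen-stimulated) = 19.000 − 16.870 = 2.130
ΔΔCt = 2.130 − 4.270 = -2.140
Fold change = 2^(−(-2.140)) = 2^2.140 = 4.4076

4.408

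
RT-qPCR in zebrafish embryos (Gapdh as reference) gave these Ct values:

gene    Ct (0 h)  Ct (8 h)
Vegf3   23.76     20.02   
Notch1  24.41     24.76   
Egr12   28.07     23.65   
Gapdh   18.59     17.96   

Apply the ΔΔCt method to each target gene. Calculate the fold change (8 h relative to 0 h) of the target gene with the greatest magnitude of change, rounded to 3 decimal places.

Vegf3: ΔΔCt = (20.02−17.96) − (23.76−18.59) = 2.06 − 5.17 = -3.11; fold change = 2^3.11 = 8.634
Notch1: ΔΔCt = (24.76−17.96) − (24.41−18.59) = 6.80 − 5.82 = 0.98; fold change = 2^-0.98 = 0.507
Egr12: ΔΔCt = (23.65−17.96) − (28.07−18.59) = 5.69 − 9.48 = -3.79; fold change = 2^3.79 = 13.833
Egr12 has the largest |ΔΔCt| = 3.79.

13.833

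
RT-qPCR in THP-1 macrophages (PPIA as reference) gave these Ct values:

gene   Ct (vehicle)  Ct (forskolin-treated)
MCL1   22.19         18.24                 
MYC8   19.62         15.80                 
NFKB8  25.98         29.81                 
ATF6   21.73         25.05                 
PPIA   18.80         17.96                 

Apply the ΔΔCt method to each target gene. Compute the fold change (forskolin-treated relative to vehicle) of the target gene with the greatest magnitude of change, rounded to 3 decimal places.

0.039

MCL1: ΔΔCt = (18.24−17.96) − (22.19−18.80) = 0.28 − 3.39 = -3.11; fold change = 2^3.11 = 8.634
MYC8: ΔΔCt = (15.80−17.96) − (19.62−18.80) = -2.16 − 0.82 = -2.98; fold change = 2^2.98 = 7.890
NFKB8: ΔΔCt = (29.81−17.96) − (25.98−18.80) = 11.85 − 7.18 = 4.67; fold change = 2^-4.67 = 0.039
ATF6: ΔΔCt = (25.05−17.96) − (21.73−18.80) = 7.09 − 2.93 = 4.16; fold change = 2^-4.16 = 0.056
NFKB8 has the largest |ΔΔCt| = 4.67.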